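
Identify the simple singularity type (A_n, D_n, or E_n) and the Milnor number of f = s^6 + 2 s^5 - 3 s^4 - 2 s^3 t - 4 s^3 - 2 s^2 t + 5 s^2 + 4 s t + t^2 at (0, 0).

The Hessian of f at 0 has rank 2. Corank 0: nondegenerate Morse point, so A_1.

Type A_1, Milnor number mu = 1.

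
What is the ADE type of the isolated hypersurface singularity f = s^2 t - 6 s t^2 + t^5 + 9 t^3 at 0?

D_{6}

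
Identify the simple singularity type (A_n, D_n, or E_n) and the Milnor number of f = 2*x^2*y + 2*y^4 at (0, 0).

Type D_5, Milnor number mu = 5.

The Hessian of f at 0 is [[0, 0], [0, 0]] with rank 0, so corank 2. A Groebner basis of the Jacobian ideal J(f) in C{x,y} is {x^3, x^2/4 + y^3, x*y}; counting standard monomials gives mu = 5. Corank 2; j^3 = 2*x^2*y has shape L^2 M (L != M), so D-series; mu = 5 gives D_5.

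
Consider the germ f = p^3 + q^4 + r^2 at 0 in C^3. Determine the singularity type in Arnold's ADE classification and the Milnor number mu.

Type E6, Milnor number mu = 6.

The Hessian of f at 0 has rank 1. Corank 2; j^3 = p^3 is a perfect cube, so E-series; the 4-jet and mu = 6 give E_6.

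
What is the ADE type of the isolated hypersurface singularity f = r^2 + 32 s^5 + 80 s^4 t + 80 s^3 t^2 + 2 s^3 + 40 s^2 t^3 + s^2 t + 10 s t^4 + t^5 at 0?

The Hessian of f at 0 has rank 1. Corank 2; j^3 = s^2*(2*s + t) has shape L^2 M (L != M), so D-series; mu = 6 gives D_6.

D_6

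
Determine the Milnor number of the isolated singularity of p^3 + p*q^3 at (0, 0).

The Hessian of f at 0 has rank 0. Corank 2; j^3 = p^3 is a perfect cube, so E-series; the 4-jet and mu = 7 give E_7.

7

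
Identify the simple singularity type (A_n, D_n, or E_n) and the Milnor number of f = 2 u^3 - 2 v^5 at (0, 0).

Type E_{8}, Milnor number mu = 8.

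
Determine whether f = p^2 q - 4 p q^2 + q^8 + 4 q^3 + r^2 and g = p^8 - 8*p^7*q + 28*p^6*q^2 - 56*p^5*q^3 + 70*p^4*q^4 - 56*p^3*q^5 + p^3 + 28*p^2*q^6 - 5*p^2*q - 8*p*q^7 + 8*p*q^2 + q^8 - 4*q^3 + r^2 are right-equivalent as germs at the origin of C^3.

Yes.

The Hessian of f at 0 has rank 1. Corank 2; j^3 = q*(p - 2*q)^2 has shape L^2 M (L != M), so D-series; mu = 9 gives D_9. The Hessian of g at 0 has rank 1. Corank 2; j^3 = (p - 2*q)^2*(p - q) has shape L^2 M (L != M), so D-series; mu = 9 gives D_9. Both have type D_9, hence right-equivalent.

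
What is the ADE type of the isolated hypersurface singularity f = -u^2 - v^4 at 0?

The Hessian of f at 0 has rank 1. Corank 1: A-series; mu = 3 gives A_3.

A3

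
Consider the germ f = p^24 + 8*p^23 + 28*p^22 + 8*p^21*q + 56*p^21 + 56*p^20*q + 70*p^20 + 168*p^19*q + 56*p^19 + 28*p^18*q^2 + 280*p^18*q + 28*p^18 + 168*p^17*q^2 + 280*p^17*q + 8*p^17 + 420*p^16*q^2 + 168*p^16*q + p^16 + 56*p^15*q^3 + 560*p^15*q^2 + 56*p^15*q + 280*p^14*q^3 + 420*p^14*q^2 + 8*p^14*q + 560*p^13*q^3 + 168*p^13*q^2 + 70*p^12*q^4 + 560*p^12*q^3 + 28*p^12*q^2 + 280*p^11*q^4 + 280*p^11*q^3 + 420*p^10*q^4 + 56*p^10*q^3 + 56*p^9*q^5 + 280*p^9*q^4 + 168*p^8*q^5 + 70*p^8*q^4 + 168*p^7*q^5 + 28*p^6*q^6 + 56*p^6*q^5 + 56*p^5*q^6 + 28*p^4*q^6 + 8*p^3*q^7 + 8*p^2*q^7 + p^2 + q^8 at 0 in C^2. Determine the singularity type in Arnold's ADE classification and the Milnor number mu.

The Hessian of f at 0 has rank 1. Corank 1: A-series; mu = 7 gives A_7.

Type A_7, Milnor number mu = 7.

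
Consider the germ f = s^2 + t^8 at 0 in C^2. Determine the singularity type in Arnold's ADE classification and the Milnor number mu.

The Hessian of f at 0 has rank 1. Corank 1: A-series; mu = 7 gives A_7.

Type A_{7}, Milnor number mu = 7.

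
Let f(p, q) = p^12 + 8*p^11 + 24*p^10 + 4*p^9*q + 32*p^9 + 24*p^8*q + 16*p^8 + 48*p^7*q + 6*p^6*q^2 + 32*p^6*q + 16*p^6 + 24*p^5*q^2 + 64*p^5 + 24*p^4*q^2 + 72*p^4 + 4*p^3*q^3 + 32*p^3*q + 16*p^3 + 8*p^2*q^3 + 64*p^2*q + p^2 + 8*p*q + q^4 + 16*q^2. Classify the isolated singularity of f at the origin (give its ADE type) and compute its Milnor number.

Type A_{3}, Milnor number mu = 3.

The Hessian of f at 0 has rank 1. Corank 1: A-series; mu = 3 gives A_3.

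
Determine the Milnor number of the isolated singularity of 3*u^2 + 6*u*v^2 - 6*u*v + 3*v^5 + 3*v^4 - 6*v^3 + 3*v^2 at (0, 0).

4

The Hessian of f at 0 has rank 1. Corank 1: A-series; mu = 4 gives A_4.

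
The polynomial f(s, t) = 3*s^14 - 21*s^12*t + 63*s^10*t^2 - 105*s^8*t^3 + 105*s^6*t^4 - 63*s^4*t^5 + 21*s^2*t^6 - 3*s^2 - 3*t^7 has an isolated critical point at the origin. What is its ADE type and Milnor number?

The Hessian of f at 0 has rank 1. Corank 1: A-series; mu = 6 gives A_6.

Type A_{6}, Milnor number mu = 6.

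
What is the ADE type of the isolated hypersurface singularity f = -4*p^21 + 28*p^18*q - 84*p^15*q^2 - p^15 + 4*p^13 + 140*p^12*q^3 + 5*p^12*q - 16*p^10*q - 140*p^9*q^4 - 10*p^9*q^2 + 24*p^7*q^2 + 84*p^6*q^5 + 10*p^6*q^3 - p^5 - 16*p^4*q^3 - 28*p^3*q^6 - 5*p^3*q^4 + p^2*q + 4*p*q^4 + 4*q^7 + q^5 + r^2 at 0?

The Hessian of f at 0 is [[0, 0, 0], [0, 0, 0], [0, 0, 2]] with rank 1, so corank 2. A Groebner basis of the Jacobian ideal J(f) in C{p,q,r} is {p*q/2 + q^4, p*q^2, p^2 - 5*p*q/2, r}; counting standard monomials gives mu = 6. Corank 2; j^3 = p^2*q has shape L^2 M (L != M), so D-series; mu = 6 gives D_6.

D6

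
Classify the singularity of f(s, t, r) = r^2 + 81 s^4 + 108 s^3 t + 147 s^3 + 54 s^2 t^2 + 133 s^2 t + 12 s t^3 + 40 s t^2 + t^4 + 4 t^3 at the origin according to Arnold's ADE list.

The Hessian of f at 0 has rank 1. Corank 2; j^3 = (3*s + t)*(7*s + 2*t)^2 has shape L^2 M (L != M), so D-series; mu = 5 gives D_5.

D5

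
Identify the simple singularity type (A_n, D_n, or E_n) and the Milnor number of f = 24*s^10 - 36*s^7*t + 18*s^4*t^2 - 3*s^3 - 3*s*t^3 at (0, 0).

Type E7, Milnor number mu = 7.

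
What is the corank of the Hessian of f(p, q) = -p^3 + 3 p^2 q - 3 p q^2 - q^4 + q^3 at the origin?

Hessian at 0 has rank 0.

2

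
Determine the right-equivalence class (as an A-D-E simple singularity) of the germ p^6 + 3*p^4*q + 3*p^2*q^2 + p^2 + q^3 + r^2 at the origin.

A_2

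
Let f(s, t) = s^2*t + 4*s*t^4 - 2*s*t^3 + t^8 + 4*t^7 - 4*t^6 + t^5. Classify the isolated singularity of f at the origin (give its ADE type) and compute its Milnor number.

The Hessian of f at 0 is [[0, 0], [0, 0]] with rank 0, so corank 2. A Groebner basis of the Jacobian ideal J(f) in C{s,t} is {s^2*t^2 - s^2*t/2 - 3*s^2/4 + 5*s*t^2/4 + s*t/4 - t^3/4, -s^2*t - s^2/2 + s*t^3 + s*t^2 + s*t/4 - t^3/4, s*t/2 + t^4 - t^3/2, s^3 - s^2*t - 5*s^2/4 + 2*s*t^2 + 3*s*t/8 - 3*t^3/8}; counting standard monomials gives mu = 9. Corank 2; j^3 = s^2*t has shape L^2 M (L != M), so D-series; mu = 9 gives D_9.

Type D_9, Milnor number mu = 9.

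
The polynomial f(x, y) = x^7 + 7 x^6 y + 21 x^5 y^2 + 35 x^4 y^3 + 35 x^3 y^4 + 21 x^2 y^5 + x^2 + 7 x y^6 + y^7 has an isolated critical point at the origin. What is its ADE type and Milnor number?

Type A_{6}, Milnor number mu = 6.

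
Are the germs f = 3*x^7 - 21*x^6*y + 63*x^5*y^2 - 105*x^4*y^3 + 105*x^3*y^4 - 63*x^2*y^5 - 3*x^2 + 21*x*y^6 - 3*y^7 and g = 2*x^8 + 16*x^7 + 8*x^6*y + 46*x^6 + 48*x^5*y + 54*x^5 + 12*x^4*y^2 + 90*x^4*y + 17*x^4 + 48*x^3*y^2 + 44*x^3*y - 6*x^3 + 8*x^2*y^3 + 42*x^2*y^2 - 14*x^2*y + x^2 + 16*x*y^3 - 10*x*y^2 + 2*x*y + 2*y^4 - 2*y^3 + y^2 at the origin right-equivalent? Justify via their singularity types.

No.

The Hessian of f at 0 is [[-6, 0], [0, 0]] with rank 1, so corank 1. A Groebner basis of the Jacobian ideal J(f) in C{x,y} is {y^6, x}; counting standard monomials gives mu = 6. Corank 1: A-series; mu = 6 gives A_6. The Hessian of g at 0 is [[2, 2], [2, 2]] with rank 1, so corank 1. A Groebner basis of the Jacobian ideal J(g) in C{x,y} is {y^3, x + y}; counting standard monomials gives mu = 3. Corank 1: A-series; mu = 3 gives A_3. f is A_6 but g is A_3, hence not right-equivalent.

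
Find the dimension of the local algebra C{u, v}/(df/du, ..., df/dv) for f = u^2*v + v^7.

8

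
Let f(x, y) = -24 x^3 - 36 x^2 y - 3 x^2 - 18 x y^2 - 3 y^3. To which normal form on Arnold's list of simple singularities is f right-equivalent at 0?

A_2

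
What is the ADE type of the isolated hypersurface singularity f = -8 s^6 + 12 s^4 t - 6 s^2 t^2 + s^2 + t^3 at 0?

The Hessian of f at 0 is [[2, 0], [0, 0]] with rank 1, so corank 1. A Groebner basis of the Jacobian ideal J(f) in C{s,t} is {t^2, s}; counting standard monomials gives mu = 2. Corank 1: A-series; mu = 2 gives A_2.

A_{2}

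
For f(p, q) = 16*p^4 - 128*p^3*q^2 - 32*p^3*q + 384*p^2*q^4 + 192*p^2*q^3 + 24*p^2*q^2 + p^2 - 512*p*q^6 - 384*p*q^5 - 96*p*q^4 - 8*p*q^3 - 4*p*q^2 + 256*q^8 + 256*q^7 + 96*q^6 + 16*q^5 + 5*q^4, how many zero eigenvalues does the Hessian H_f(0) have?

The Hessian at 0 is [[2, 0], [0, 0]] of rank 1; hence corank 1.

1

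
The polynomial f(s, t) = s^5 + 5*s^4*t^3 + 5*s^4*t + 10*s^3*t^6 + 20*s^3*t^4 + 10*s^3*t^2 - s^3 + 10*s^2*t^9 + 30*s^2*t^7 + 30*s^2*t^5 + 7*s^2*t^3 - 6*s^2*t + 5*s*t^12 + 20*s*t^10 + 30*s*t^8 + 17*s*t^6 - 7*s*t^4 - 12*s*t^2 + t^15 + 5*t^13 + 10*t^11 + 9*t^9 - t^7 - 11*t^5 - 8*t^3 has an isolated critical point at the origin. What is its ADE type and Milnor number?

Type E8, Milnor number mu = 8.

The Hessian of f at 0 has rank 0. Corank 2; j^3 = -(s + 2*t)^3 is a perfect cube, so E-series; the 5-jet and mu = 8 give E_8.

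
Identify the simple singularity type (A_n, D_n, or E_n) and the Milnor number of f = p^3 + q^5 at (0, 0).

The Hessian of f at 0 has rank 0. Corank 2; j^3 = p^3 is a perfect cube, so E-series; the 5-jet and mu = 8 give E_8.

Type E8, Milnor number mu = 8.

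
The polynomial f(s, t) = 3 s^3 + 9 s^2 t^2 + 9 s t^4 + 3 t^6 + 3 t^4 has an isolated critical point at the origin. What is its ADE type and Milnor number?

Type E6, Milnor number mu = 6.

The Hessian of f at 0 is [[0, 0], [0, 0]] with rank 0, so corank 2. A Groebner basis of the Jacobian ideal J(f) in C{s,t} is {s^3, s^2*t, s^2/2 + s*t^2, t^3}; counting standard monomials gives mu = 6. Corank 2; j^3 = 3*s^3 is a perfect cube, so E-series; the 4-jet and mu = 6 give E_6.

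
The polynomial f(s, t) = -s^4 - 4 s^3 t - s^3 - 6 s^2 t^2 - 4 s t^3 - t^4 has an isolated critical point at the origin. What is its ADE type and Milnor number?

Type E_6, Milnor number mu = 6.

The Hessian of f at 0 is [[0, 0], [0, 0]] with rank 0, so corank 2. A Groebner basis of the Jacobian ideal J(f) in C{s,t} is {t^4, s*t^2 + t^3/3, s^2}; counting standard monomials gives mu = 6. Corank 2; j^3 = -s^3 is a perfect cube, so E-series; the 4-jet and mu = 6 give E_6.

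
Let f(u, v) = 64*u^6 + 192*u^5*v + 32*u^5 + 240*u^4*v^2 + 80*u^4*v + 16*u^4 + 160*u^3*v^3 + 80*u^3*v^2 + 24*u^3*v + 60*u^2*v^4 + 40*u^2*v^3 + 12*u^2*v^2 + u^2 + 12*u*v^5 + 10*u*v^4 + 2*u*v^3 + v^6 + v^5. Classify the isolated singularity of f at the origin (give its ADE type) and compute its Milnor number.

The Hessian of f at 0 has rank 1. Corank 1: A-series; mu = 4 gives A_4.

Type A4, Milnor number mu = 4.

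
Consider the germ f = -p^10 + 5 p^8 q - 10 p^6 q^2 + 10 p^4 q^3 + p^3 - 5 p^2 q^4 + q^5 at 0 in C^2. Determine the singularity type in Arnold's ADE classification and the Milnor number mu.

Type E8, Milnor number mu = 8.

The Hessian of f at 0 has rank 0. Corank 2; j^3 = p^3 is a perfect cube, so E-series; the 5-jet and mu = 8 give E_8.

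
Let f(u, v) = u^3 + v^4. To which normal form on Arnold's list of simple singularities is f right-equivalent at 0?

E_6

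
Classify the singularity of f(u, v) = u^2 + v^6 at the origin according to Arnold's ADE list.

A_5

The Hessian of f at 0 is [[2, 0], [0, 0]] with rank 1, so corank 1. A Groebner basis of the Jacobian ideal J(f) in C{u,v} is {v^5, u}; counting standard monomials gives mu = 5. Corank 1: A-series; mu = 5 gives A_5.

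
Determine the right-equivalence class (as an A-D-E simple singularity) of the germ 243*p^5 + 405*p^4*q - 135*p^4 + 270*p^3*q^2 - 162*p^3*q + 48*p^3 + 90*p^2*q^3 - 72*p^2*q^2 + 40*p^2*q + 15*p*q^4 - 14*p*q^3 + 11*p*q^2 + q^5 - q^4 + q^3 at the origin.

D5

The Hessian of f at 0 is [[0, 0], [0, 0]] with rank 0, so corank 2. A Groebner basis of the Jacobian ideal J(f) in C{p,q} is {p*q^2 + 4*p*q + q^2, -16*p*q + q^3 - 4*q^2, p^2 + 9*p*q/16 + 5*q^2/64}; counting standard monomials gives mu = 5. Corank 2; j^3 = (3*p + q)*(4*p + q)^2 has shape L^2 M (L != M), so D-series; mu = 5 gives D_5.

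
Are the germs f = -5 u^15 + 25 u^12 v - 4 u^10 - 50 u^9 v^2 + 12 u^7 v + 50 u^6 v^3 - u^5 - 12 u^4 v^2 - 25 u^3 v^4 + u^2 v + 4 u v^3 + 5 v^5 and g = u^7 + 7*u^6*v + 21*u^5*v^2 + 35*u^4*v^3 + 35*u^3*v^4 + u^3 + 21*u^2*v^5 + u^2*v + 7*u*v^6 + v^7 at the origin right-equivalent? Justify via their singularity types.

The Hessian of f at 0 has rank 0. Corank 2; j^3 = u^2*v has shape L^2 M (L != M), so D-series; mu = 6 gives D_6. The Hessian of g at 0 has rank 0. Corank 2; j^3 = u^2*(u + v) has shape L^2 M (L != M), so D-series; mu = 8 gives D_8. f is D_6 but g is D_8, hence not right-equivalent.

No.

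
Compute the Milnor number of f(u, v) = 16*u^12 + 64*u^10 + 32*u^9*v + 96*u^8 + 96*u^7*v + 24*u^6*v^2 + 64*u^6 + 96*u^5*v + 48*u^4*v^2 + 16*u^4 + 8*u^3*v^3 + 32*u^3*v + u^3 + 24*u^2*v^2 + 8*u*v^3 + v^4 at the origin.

The Hessian of f at 0 is [[0, 0], [0, 0]] with rank 0, so corank 2. A Groebner basis of the Jacobian ideal J(f) in C{u,v} is {v^4, u*v^2 + v^3/6, u^2}; counting standard monomials gives mu = 6. Corank 2; j^3 = u^3 is a perfect cube, so E-series; the 4-jet and mu = 6 give E_6.

6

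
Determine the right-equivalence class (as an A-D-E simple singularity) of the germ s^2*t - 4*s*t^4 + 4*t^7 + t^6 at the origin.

D_7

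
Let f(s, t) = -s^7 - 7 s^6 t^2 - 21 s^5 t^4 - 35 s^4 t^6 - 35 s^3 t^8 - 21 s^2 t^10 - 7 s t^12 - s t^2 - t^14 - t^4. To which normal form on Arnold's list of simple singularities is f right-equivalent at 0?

D_{8}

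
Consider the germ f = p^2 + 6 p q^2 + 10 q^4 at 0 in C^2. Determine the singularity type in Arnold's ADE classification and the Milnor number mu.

The Hessian of f at 0 is [[2, 0], [0, 0]] with rank 1, so corank 1. A Groebner basis of the Jacobian ideal J(f) in C{p,q} is {p^2, p*q, p/3 + q^2}; counting standard monomials gives mu = 3. Corank 1: A-series; mu = 3 gives A_3.

Type A_3, Milnor number mu = 3.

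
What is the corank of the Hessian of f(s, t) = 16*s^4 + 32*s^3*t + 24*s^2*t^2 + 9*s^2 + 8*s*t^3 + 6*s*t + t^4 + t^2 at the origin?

Hessian at 0 has rank 1.

1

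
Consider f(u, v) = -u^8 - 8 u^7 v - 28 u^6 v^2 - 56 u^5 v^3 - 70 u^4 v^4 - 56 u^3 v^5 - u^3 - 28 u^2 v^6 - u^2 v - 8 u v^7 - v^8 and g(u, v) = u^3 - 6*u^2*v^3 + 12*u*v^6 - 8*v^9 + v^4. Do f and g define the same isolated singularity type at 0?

The Hessian of f at 0 has rank 0. Corank 2; j^3 = -u^2*(u + v) has shape L^2 M (L != M), so D-series; mu = 9 gives D_9. The Hessian of g at 0 has rank 0. Corank 2; j^3 = u^3 is a perfect cube, so E-series; the 4-jet and mu = 6 give E_6. f is D_9 but g is E_6, hence not right-equivalent.

No.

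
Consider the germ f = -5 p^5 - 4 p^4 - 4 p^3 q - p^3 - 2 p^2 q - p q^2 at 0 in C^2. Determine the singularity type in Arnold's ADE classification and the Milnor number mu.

Type D6, Milnor number mu = 6.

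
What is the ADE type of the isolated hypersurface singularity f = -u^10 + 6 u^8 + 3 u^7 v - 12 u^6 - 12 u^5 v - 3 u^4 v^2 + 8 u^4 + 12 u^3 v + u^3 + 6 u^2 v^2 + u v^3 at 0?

E7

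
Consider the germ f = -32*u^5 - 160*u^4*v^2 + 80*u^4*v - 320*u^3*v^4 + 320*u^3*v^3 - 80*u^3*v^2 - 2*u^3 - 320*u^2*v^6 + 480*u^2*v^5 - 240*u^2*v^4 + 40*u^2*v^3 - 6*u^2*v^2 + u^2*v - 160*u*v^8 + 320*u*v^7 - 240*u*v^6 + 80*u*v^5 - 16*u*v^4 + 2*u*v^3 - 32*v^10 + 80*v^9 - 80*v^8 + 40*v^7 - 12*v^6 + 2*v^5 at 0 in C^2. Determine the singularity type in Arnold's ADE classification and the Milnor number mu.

Type D_6, Milnor number mu = 6.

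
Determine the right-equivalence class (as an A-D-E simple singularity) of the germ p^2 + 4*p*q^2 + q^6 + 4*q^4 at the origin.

The Hessian of f at 0 is [[2, 0], [0, 0]] with rank 1, so corank 1. A Groebner basis of the Jacobian ideal J(f) in C{p,q} is {p^3, p^2*q, p/2 + q^2}; counting standard monomials gives mu = 5. Corank 1: A-series; mu = 5 gives A_5.

A_{5}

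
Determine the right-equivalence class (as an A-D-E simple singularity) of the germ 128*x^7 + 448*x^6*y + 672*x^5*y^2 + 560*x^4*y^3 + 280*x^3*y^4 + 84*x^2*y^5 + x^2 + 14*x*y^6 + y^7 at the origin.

A_{6}

The Hessian of f at 0 is [[2, 0], [0, 0]] with rank 1, so corank 1. A Groebner basis of the Jacobian ideal J(f) in C{x,y} is {y^6, x}; counting standard monomials gives mu = 6. Corank 1: A-series; mu = 6 gives A_6.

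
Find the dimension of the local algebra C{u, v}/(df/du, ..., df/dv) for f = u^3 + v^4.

6

The Hessian of f at 0 has rank 0. Corank 2; j^3 = u^3 is a perfect cube, so E-series; the 4-jet and mu = 6 give E_6.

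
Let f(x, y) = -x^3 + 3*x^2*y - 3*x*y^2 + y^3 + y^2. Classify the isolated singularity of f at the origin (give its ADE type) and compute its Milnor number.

Type A_2, Milnor number mu = 2.

The Hessian of f at 0 has rank 1. Corank 1: A-series; mu = 2 gives A_2.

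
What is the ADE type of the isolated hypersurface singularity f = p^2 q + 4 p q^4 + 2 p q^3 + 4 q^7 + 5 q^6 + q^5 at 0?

D_{7}

The Hessian of f at 0 has rank 0. Corank 2; j^3 = p^2*q has shape L^2 M (L != M), so D-series; mu = 7 gives D_7.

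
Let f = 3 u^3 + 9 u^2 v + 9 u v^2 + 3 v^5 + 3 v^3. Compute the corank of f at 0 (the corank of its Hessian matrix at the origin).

Hessian at 0 has rank 0.

2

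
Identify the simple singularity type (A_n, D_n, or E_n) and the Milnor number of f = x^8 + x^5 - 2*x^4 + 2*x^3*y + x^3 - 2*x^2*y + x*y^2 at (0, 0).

Type D9, Milnor number mu = 9.

The Hessian of f at 0 has rank 0. Corank 2; j^3 = x*(x - y)^2 has shape L^2 M (L != M), so D-series; mu = 9 gives D_9.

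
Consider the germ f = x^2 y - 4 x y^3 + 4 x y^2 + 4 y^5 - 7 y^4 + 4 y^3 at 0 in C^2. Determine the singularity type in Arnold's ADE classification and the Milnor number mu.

Type D_5, Milnor number mu = 5.

The Hessian of f at 0 is [[0, 0], [0, 0]] with rank 0, so corank 2. A Groebner basis of the Jacobian ideal J(f) in C{x,y} is {x*y^2 + x*y + 2*y^2, -x*y/2 + y^3 - y^2, x^2 + 6*x*y + 8*y^2}; counting standard monomials gives mu = 5. Corank 2; j^3 = y*(x + 2*y)^2 has shape L^2 M (L != M), so D-series; mu = 5 gives D_5.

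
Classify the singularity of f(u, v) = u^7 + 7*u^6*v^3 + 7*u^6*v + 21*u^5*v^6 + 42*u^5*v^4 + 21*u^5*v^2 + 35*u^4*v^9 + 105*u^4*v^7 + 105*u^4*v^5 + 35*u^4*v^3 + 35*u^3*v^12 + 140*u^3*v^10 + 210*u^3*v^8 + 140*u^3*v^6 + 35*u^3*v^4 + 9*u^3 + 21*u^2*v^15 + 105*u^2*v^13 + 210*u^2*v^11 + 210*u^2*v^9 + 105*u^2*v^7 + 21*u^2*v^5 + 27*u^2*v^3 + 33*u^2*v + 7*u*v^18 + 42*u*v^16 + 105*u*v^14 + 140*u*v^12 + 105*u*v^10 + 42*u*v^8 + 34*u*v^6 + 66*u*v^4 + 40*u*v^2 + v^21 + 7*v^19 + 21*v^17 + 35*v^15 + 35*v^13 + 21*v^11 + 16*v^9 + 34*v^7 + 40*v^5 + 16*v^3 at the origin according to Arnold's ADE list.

The Hessian of f at 0 has rank 0. Corank 2; j^3 = (u + v)*(3*u + 4*v)^2 has shape L^2 M (L != M), so D-series; mu = 8 gives D_8.

D8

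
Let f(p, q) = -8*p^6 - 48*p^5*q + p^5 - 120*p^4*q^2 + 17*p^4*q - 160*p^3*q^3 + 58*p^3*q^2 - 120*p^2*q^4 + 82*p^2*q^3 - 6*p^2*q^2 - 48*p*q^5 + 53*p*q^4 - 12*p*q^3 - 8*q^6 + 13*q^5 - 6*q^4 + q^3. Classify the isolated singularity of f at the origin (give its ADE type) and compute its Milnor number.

Type E8, Milnor number mu = 8.

The Hessian of f at 0 has rank 0. Corank 2; j^3 = q^3 is a perfect cube, so E-series; the 5-jet and mu = 8 give E_8.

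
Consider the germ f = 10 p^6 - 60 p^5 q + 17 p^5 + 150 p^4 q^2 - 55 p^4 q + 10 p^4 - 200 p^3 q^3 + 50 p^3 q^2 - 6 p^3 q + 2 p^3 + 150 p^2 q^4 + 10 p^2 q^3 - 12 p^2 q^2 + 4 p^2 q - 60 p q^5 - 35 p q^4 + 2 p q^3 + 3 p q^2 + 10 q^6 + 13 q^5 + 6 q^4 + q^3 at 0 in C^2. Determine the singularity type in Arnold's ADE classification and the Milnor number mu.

Type D_4, Milnor number mu = 4.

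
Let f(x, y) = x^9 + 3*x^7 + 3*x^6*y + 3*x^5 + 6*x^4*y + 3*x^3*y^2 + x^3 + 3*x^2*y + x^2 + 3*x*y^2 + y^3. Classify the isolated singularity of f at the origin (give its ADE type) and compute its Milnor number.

Type A_2, Milnor number mu = 2.

The Hessian of f at 0 is [[2, 0], [0, 0]] with rank 1, so corank 1. A Groebner basis of the Jacobian ideal J(f) in C{x,y} is {y^2, x}; counting standard monomials gives mu = 2. Corank 1: A-series; mu = 2 gives A_2.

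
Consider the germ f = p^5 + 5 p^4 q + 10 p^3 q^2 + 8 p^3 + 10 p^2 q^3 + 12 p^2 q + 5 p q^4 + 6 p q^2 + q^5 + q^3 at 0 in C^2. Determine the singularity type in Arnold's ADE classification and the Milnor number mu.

The Hessian of f at 0 is [[0, 0], [0, 0]] with rank 0, so corank 2. A Groebner basis of the Jacobian ideal J(f) in C{p,q} is {q^5, p*q^3 + 5*q^4/8, p^2 + p*q + q^2/4}; counting standard monomials gives mu = 8. Corank 2; j^3 = (2*p + q)^3 is a perfect cube, so E-series; the 5-jet and mu = 8 give E_8.

Type E_{8}, Milnor number mu = 8.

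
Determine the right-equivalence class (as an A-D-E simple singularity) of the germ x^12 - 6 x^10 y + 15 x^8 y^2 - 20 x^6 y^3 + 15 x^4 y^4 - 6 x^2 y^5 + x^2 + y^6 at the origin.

A_{5}

The Hessian of f at 0 has rank 1. Corank 1: A-series; mu = 5 gives A_5.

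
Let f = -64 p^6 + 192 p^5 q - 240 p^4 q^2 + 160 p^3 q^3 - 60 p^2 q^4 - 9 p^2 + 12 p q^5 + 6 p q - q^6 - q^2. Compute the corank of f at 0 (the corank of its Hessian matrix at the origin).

1

Hessian at 0 has rank 1.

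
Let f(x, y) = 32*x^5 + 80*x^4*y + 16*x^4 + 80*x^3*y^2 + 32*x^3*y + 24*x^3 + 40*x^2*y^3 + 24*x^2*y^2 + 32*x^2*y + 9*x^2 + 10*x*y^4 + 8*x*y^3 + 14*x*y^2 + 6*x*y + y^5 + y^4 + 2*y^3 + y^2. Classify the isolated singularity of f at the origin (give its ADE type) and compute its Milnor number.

The Hessian of f at 0 is [[18, 6], [6, 2]] with rank 1, so corank 1. A Groebner basis of the Jacobian ideal J(f) in C{x,y} is {-243*x/4 + y^3 - 9*y^2/4 - 81*y/4, x^2 - 3*x/2 - y^2/6 - y/2, x*y + 9*x/4 + 5*y^2/12 + 3*y/4}; counting standard monomials gives mu = 4. Corank 1: A-series; mu = 4 gives A_4.

Type A4, Milnor number mu = 4.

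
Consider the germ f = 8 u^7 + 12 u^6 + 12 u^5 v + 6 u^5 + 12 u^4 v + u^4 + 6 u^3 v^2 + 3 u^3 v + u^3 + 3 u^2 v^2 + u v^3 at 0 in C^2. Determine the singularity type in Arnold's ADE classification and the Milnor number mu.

Type E_7, Milnor number mu = 7.

The Hessian of f at 0 has rank 0. Corank 2; j^3 = u^3 is a perfect cube, so E-series; the 4-jet and mu = 7 give E_7.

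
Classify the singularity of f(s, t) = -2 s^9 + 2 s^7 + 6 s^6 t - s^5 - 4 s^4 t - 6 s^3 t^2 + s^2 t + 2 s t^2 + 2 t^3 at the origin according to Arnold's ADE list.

D_4

The Hessian of f at 0 has rank 0. Corank 2; j^3 = t*(s^2 + 2*s*t + 2*t^2) splits into three distinct lines over C (the quadratic factor has nonzero discriminant), so D_4.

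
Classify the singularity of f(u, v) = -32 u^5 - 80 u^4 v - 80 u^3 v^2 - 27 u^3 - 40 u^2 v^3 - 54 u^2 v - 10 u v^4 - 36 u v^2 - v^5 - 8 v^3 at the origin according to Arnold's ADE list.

The Hessian of f at 0 has rank 0. Corank 2; j^3 = -(3*u + 2*v)^3 is a perfect cube, so E-series; the 5-jet and mu = 8 give E_8.

E_{8}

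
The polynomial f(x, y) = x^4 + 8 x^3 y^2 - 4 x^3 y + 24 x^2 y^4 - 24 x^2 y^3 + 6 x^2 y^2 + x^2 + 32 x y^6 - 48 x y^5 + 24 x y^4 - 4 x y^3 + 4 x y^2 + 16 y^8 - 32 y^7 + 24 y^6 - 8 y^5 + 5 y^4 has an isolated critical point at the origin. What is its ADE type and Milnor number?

Type A3, Milnor number mu = 3.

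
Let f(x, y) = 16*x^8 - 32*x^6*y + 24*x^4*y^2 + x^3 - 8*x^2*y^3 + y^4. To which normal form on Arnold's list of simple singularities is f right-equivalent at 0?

E_6

The Hessian of f at 0 is [[0, 0], [0, 0]] with rank 0, so corank 2. A Groebner basis of the Jacobian ideal J(f) in C{x,y} is {y^3, x^2}; counting standard monomials gives mu = 6. Corank 2; j^3 = x^3 is a perfect cube, so E-series; the 4-jet and mu = 6 give E_6.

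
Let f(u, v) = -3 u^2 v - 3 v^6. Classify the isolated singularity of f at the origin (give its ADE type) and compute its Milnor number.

Type D_{7}, Milnor number mu = 7.

The Hessian of f at 0 has rank 0. Corank 2; j^3 = -3*u^2*v has shape L^2 M (L != M), so D-series; mu = 7 gives D_7.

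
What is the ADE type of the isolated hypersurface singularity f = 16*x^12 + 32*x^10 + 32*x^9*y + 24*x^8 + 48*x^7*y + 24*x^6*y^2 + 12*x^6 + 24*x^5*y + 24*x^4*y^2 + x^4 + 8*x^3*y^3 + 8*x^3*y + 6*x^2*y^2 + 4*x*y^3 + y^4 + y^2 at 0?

The Hessian of f at 0 has rank 1. Corank 1: A-series; mu = 3 gives A_3.

A_{3}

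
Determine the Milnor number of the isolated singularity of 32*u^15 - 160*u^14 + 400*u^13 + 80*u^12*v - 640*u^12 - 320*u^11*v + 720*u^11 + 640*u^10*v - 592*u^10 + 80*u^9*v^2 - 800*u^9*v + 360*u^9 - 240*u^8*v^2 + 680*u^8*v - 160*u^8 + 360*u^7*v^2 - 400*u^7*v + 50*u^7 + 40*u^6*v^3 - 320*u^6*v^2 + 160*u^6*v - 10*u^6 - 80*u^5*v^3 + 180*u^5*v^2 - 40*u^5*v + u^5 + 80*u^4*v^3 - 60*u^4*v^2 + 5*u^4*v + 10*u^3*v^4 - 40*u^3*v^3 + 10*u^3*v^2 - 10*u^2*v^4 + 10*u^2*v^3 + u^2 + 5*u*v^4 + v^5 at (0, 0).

4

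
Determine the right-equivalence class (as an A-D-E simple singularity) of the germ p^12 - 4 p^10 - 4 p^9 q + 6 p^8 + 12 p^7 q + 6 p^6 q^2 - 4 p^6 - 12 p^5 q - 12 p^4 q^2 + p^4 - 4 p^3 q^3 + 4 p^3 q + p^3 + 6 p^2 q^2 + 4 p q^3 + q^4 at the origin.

The Hessian of f at 0 has rank 0. Corank 2; j^3 = p^3 is a perfect cube, so E-series; the 4-jet and mu = 6 give E_6.

E_6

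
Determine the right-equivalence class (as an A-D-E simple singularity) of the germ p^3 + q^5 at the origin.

The Hessian of f at 0 is [[0, 0], [0, 0]] with rank 0, so corank 2. A Groebner basis of the Jacobian ideal J(f) in C{p,q} is {q^4, p^2}; counting standard monomials gives mu = 8. Corank 2; j^3 = p^3 is a perfect cube, so E-series; the 5-jet and mu = 8 give E_8.

E_8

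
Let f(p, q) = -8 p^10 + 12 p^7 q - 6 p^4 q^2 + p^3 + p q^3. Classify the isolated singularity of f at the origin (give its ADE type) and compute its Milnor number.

The Hessian of f at 0 has rank 0. Corank 2; j^3 = p^3 is a perfect cube, so E-series; the 4-jet and mu = 7 give E_7.

Type E_{7}, Milnor number mu = 7.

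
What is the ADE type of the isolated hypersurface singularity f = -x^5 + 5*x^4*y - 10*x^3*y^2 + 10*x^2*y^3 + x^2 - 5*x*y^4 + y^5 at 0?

A_{4}

The Hessian of f at 0 has rank 1. Corank 1: A-series; mu = 4 gives A_4.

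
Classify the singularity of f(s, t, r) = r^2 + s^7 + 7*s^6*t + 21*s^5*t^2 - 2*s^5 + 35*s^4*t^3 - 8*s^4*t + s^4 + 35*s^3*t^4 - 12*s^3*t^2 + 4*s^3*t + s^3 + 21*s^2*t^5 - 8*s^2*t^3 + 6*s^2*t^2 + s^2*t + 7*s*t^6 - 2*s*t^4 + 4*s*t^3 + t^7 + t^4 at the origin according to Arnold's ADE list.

The Hessian of f at 0 is [[0, 0, 0], [0, 0, 0], [0, 0, 2]] with rank 1, so corank 2. A Groebner basis of the Jacobian ideal J(f) in C{s,t,r} is {s*t^2, -s*t/4 + t^3, s^2 + s*t, r}; counting standard monomials gives mu = 5. Corank 2; j^3 = s^2*(s + t) has shape L^2 M (L != M), so D-series; mu = 5 gives D_5.

D_{5}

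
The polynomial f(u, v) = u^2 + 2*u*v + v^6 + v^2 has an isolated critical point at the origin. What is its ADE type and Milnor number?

Type A5, Milnor number mu = 5.

The Hessian of f at 0 is [[2, 2], [2, 2]] with rank 1, so corank 1. A Groebner basis of the Jacobian ideal J(f) in C{u,v} is {v^5, u + v}; counting standard monomials gives mu = 5. Corank 1: A-series; mu = 5 gives A_5.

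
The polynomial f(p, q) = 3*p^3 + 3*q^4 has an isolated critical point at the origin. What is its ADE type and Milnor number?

Type E_6, Milnor number mu = 6.

The Hessian of f at 0 has rank 0. Corank 2; j^3 = 3*p^3 is a perfect cube, so E-series; the 4-jet and mu = 6 give E_6.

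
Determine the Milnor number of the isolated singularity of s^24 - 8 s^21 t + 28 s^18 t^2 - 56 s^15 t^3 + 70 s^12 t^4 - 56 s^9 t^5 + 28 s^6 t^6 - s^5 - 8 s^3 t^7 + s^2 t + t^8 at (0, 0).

9

The Hessian of f at 0 is [[0, 0], [0, 0]] with rank 0, so corank 2. A Groebner basis of the Jacobian ideal J(f) in C{s,t} is {s^2/8 + t^7, s^3, s*t}; counting standard monomials gives mu = 9. Corank 2; j^3 = s^2*t has shape L^2 M (L != M), so D-series; mu = 9 gives D_9.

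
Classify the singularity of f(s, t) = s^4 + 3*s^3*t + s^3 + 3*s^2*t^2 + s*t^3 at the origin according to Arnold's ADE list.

The Hessian of f at 0 is [[0, 0], [0, 0]] with rank 0, so corank 2. A Groebner basis of the Jacobian ideal J(f) in C{s,t} is {3*s^2 + t^4 + t^3, s^3, s^2*t - s^2 - t^3/3, 2*s^2 + s*t^2 + 2*t^3/3}; counting standard monomials gives mu = 7. Corank 2; j^3 = s^3 is a perfect cube, so E-series; the 4-jet and mu = 7 give E_7.

E_{7}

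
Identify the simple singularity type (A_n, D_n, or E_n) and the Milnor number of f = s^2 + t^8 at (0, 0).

Type A7, Milnor number mu = 7.

The Hessian of f at 0 has rank 1. Corank 1: A-series; mu = 7 gives A_7.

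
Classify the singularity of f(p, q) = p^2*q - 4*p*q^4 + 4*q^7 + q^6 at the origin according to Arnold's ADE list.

D_{7}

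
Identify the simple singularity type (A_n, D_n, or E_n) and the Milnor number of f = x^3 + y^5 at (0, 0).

The Hessian of f at 0 is [[0, 0], [0, 0]] with rank 0, so corank 2. A Groebner basis of the Jacobian ideal J(f) in C{x,y} is {y^4, x^2}; counting standard monomials gives mu = 8. Corank 2; j^3 = x^3 is a perfect cube, so E-series; the 5-jet and mu = 8 give E_8.

Type E_8, Milnor number mu = 8.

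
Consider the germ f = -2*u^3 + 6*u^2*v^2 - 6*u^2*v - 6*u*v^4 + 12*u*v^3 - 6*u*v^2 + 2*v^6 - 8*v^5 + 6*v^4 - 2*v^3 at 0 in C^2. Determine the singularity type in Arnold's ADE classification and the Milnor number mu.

The Hessian of f at 0 has rank 0. Corank 2; j^3 = -2*(u + v)^3 is a perfect cube, so E-series; the 5-jet and mu = 8 give E_8.

Type E8, Milnor number mu = 8.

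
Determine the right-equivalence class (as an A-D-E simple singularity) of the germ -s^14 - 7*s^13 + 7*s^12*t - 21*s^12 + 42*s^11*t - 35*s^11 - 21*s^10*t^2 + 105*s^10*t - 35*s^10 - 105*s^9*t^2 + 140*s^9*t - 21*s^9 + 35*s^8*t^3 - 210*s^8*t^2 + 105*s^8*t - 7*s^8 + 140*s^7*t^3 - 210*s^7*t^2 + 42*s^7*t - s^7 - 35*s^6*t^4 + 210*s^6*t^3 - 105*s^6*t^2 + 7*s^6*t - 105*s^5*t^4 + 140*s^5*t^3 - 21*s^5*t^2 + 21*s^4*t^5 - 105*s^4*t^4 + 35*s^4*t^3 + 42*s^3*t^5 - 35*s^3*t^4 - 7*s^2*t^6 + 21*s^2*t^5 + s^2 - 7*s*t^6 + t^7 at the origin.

A_{6}

The Hessian of f at 0 is [[2, 0], [0, 0]] with rank 1, so corank 1. A Groebner basis of the Jacobian ideal J(f) in C{s,t} is {t^6, s}; counting standard monomials gives mu = 6. Corank 1: A-series; mu = 6 gives A_6.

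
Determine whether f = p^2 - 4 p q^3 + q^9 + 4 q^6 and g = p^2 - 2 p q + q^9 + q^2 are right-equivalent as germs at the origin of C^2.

Yes.

The Hessian of f at 0 is [[2, 0], [0, 0]] with rank 1, so corank 1. A Groebner basis of the Jacobian ideal J(f) in C{p,q} is {p^2*q^2, p^3, -p/2 + q^3}; counting standard monomials gives mu = 8. Corank 1: A-series; mu = 8 gives A_8. The Hessian of g at 0 is [[2, -2], [-2, 2]] with rank 1, so corank 1. A Groebner basis of the Jacobian ideal J(g) in C{p,q} is {q^8, p - q}; counting standard monomials gives mu = 8. Corank 1: A-series; mu = 8 gives A_8. Both have type A_8, hence right-equivalent.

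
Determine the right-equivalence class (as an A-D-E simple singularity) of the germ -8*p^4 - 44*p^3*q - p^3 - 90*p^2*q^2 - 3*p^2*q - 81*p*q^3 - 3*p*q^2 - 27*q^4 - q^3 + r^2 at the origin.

The Hessian of f at 0 has rank 1. Corank 2; j^3 = -(p + q)^3 is a perfect cube, so E-series; the 4-jet and mu = 7 give E_7.

E_{7}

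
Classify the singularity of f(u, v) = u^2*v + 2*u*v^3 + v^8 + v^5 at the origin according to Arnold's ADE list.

The Hessian of f at 0 has rank 0. Corank 2; j^3 = u^2*v has shape L^2 M (L != M), so D-series; mu = 9 gives D_9.

D9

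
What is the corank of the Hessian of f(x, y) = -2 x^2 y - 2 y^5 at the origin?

2

Hessian at 0 has rank 0.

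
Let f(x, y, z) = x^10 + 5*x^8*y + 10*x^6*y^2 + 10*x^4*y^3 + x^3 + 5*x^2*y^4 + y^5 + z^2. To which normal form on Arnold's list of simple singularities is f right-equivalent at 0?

E_8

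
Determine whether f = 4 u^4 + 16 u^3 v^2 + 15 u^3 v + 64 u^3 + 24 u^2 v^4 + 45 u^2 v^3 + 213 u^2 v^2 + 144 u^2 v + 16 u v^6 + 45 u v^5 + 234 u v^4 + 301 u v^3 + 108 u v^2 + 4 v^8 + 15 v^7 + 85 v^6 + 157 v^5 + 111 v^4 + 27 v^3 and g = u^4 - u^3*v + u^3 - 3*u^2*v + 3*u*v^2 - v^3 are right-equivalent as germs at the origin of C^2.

The Hessian of f at 0 has rank 0. Corank 2; j^3 = (4*u + 3*v)^3 is a perfect cube, so E-series; the 4-jet and mu = 7 give E_7. The Hessian of g at 0 has rank 0. Corank 2; j^3 = (u - v)^3 is a perfect cube, so E-series; the 4-jet and mu = 7 give E_7. Both have type E_7, hence right-equivalent.

Yes.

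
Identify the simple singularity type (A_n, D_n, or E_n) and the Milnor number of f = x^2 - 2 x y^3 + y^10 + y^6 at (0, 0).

Type A_9, Milnor number mu = 9.

The Hessian of f at 0 has rank 1. Corank 1: A-series; mu = 9 gives A_9.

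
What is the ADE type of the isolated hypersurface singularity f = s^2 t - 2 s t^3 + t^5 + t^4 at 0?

The Hessian of f at 0 has rank 0. Corank 2; j^3 = s^2*t has shape L^2 M (L != M), so D-series; mu = 5 gives D_5.

D5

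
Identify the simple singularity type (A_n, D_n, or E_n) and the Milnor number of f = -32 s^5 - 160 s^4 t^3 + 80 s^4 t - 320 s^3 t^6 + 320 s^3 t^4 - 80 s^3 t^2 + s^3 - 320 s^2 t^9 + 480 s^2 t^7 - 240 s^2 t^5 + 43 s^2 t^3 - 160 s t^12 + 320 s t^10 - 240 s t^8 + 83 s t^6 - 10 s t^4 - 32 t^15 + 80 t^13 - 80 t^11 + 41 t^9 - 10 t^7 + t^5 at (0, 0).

Type E8, Milnor number mu = 8.

The Hessian of f at 0 is [[0, 0], [0, 0]] with rank 0, so corank 2. A Groebner basis of the Jacobian ideal J(f) in C{s,t} is {s^2/2 + s*t^3, 4*s^2 + t^4, s^3, s^2*t}; counting standard monomials gives mu = 8. Corank 2; j^3 = s^3 is a perfect cube, so E-series; the 5-jet and mu = 8 give E_8.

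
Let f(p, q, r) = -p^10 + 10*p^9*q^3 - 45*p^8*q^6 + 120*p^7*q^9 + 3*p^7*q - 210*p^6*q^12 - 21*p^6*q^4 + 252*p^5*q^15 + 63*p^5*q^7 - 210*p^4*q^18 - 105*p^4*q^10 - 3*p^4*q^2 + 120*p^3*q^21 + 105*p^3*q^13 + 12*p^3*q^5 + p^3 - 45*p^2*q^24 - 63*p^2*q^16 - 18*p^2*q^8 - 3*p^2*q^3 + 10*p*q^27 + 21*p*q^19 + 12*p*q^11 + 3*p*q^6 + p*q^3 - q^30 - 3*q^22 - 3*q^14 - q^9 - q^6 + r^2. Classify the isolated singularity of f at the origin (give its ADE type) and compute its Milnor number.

Type E7, Milnor number mu = 7.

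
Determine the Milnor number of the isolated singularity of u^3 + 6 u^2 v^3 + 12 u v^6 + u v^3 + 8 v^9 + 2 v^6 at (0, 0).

The Hessian of f at 0 is [[0, 0], [0, 0]] with rank 0, so corank 2. A Groebner basis of the Jacobian ideal J(f) in C{u,v} is {u^3, u*v^2, 3*u^2 + v^3}; counting standard monomials gives mu = 7. Corank 2; j^3 = u^3 is a perfect cube, so E-series; the 4-jet and mu = 7 give E_7.

7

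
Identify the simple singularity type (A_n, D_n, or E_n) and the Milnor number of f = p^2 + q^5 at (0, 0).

The Hessian of f at 0 has rank 1. Corank 1: A-series; mu = 4 gives A_4.

Type A_{4}, Milnor number mu = 4.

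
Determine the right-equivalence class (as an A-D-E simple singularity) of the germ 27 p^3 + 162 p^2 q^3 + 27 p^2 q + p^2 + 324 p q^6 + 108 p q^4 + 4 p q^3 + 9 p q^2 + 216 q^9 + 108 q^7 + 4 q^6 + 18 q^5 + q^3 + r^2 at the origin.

The Hessian of f at 0 is [[2, 0, 0], [0, 0, 0], [0, 0, 2]] with rank 2, so corank 1. A Groebner basis of the Jacobian ideal J(f) in C{p,q,r} is {q^2, p, r}; counting standard monomials gives mu = 2. Corank 1: A-series; mu = 2 gives A_2.

A2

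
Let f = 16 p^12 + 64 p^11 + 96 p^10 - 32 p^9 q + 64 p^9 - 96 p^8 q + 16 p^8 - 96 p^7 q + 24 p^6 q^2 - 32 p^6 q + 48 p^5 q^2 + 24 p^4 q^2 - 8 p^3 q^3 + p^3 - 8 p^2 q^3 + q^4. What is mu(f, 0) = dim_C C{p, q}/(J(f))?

The Hessian of f at 0 is [[0, 0], [0, 0]] with rank 0, so corank 2. A Groebner basis of the Jacobian ideal J(f) in C{p,q} is {q^3, p^2}; counting standard monomials gives mu = 6. Corank 2; j^3 = p^3 is a perfect cube, so E-series; the 4-jet and mu = 6 give E_6.

6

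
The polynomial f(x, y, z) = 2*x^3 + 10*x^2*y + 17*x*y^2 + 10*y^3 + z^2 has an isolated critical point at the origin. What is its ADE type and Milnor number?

Type D_4, Milnor number mu = 4.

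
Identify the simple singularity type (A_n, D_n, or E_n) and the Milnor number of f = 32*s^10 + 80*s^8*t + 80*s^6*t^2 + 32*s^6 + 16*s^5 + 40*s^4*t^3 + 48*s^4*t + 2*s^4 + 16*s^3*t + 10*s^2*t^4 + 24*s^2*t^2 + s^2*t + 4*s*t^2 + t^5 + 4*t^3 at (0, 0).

The Hessian of f at 0 has rank 0. Corank 2; j^3 = t*(s + 2*t)^2 has shape L^2 M (L != M), so D-series; mu = 6 gives D_6.

Type D_{6}, Milnor number mu = 6.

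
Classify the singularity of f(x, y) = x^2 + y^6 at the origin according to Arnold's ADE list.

A_{5}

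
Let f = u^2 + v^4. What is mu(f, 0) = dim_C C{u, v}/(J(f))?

The Hessian of f at 0 has rank 1. Corank 1: A-series; mu = 3 gives A_3.

3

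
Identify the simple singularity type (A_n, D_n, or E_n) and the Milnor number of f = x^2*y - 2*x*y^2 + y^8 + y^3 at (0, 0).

Type D_{9}, Milnor number mu = 9.

The Hessian of f at 0 is [[0, 0], [0, 0]] with rank 0, so corank 2. A Groebner basis of the Jacobian ideal J(f) in C{x,y} is {x^2/8 + y^7 - y^2/8, x^3 - y^3, x*y - y^2}; counting standard monomials gives mu = 9. Corank 2; j^3 = y*(x - y)^2 has shape L^2 M (L != M), so D-series; mu = 9 gives D_9.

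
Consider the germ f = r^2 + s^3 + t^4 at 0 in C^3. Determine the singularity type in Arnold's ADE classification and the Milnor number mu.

The Hessian of f at 0 has rank 1. Corank 2; j^3 = s^3 is a perfect cube, so E-series; the 4-jet and mu = 6 give E_6.

Type E6, Milnor number mu = 6.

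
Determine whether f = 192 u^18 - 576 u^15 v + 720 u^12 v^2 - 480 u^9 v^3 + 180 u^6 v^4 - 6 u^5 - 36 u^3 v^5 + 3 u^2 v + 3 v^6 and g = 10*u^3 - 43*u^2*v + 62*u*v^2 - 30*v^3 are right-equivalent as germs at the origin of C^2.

No.

The Hessian of f at 0 has rank 0. Corank 2; j^3 = 3*u^2*v has shape L^2 M (L != M), so D-series; mu = 7 gives D_7. The Hessian of g at 0 has rank 0. Corank 2; j^3 = (2*u - 3*v)*(5*u^2 - 14*u*v + 10*v^2) splits into three distinct lines over C (the quadratic factor has nonzero discriminant), so D_4. f is D_7 but g is D_4, hence not right-equivalent.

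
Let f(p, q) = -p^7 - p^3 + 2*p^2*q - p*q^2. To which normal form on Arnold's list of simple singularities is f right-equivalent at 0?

D_{8}

The Hessian of f at 0 has rank 0. Corank 2; j^3 = -p*(p - q)^2 has shape L^2 M (L != M), so D-series; mu = 8 gives D_8.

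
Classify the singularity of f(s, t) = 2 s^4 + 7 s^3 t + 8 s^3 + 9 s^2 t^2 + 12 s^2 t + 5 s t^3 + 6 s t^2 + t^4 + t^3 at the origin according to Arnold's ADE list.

E_{7}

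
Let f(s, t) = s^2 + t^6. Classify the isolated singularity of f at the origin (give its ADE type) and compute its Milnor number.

Type A_5, Milnor number mu = 5.

The Hessian of f at 0 has rank 1. Corank 1: A-series; mu = 5 gives A_5.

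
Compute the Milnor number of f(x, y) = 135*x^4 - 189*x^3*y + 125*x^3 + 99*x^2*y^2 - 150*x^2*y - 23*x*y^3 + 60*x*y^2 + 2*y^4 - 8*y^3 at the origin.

The Hessian of f at 0 has rank 0. Corank 2; j^3 = (5*x - 2*y)^3 is a perfect cube, so E-series; the 4-jet and mu = 7 give E_7.

7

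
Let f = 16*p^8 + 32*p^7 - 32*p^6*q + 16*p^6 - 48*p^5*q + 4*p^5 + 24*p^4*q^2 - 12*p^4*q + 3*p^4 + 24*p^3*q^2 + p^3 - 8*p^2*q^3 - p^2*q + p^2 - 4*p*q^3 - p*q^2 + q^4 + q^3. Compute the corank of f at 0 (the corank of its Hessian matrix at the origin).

1

Hessian at 0 has rank 1.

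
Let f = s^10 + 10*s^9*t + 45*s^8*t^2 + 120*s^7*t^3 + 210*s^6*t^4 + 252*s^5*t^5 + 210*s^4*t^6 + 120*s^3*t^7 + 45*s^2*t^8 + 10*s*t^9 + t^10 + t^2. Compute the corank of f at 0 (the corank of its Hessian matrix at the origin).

1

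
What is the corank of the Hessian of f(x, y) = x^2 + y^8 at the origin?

1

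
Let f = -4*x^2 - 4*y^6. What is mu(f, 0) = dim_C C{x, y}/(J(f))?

5

The Hessian of f at 0 has rank 1. Corank 1: A-series; mu = 5 gives A_5.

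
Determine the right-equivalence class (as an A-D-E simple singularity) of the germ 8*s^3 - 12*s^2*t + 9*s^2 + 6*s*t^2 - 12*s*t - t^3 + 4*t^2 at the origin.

A2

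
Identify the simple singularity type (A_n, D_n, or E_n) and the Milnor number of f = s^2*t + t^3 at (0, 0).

Type D_{4}, Milnor number mu = 4.

The Hessian of f at 0 has rank 0. Corank 2; j^3 = t*(s^2 + t^2) splits into three distinct lines over C (the quadratic factor has nonzero discriminant), so D_4.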